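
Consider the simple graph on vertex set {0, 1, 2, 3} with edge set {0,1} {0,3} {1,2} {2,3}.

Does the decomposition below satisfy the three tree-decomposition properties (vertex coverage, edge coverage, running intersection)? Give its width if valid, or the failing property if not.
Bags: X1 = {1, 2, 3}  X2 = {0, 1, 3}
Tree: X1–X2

Vertex coverage: the bags together contain {0, 1, 2, 3}, the full vertex set. Edge coverage: each edge of G has both endpoints in at least one bag. Running intersection: for every vertex, the bags containing it form a connected subtree. All three properties hold, so this is a valid tree decomposition of width max|bag| − 1 = 2, and hence tw(G) ≤ 2.

Yes; width 2.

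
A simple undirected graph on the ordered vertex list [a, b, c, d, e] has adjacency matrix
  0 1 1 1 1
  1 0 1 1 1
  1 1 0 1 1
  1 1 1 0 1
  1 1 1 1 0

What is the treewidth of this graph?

A width-4 tree decomposition is:
Bags: B1 = {a, b, c, d, e}
Tree: (single bag)
A single bag containing all 5 vertices is trivially a valid decomposition of width 4. For the lower bound, the 5 vertices {a, b, c, d, e} are pairwise adjacent, and any tree decomposition puts a clique entirely inside one bag — forcing width ≥ 4. The upper and lower bounds meet at 4, so that is the treewidth.

4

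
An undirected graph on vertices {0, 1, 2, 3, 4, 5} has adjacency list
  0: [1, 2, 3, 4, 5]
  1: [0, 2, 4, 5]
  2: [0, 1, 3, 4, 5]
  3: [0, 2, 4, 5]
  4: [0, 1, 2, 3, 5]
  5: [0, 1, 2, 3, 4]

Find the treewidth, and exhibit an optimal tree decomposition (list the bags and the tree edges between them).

The largest bag has 5 vertices, giving width 4; this decomposition certifies tw(G) ≤ 4. For the lower bound, the 5 vertices {0, 1, 2, 4, 5} are pairwise adjacent, and any tree decomposition puts a clique entirely inside one bag — forcing width ≥ 4. Combining the bounds, tw(G) = 4.

Treewidth 4.
One optimal decomposition is:
Bags: B1 = {0, 2, 3, 4, 5}  B2 = {0, 1, 2, 4, 5}
Tree: B1–B2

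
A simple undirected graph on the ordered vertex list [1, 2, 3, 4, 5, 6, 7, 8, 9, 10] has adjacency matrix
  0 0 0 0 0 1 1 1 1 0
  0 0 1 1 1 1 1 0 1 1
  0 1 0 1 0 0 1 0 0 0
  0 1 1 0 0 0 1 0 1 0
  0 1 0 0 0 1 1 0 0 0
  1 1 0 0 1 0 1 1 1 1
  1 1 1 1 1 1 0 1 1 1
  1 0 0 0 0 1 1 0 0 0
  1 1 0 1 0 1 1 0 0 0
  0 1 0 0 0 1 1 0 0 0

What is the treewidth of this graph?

A width-3 tree decomposition is:
Bags: B1 = {2, 6, 7, 9}  B2 = {2, 4, 7, 9}  B3 = {1, 6, 7, 9}  B4 = {2, 3, 4, 7}  B5 = {1, 6, 7, 8}  B6 = {2, 6, 7, 10}  B7 = {2, 5, 6, 7}
Tree: B1–B2, B1–B3, B2–B4, B3–B5, B1–B6, B1–B7
The largest bag has 4 vertices, giving width 3; this decomposition certifies tw(G) ≤ 3. For the lower bound, the 4 vertices {1, 6, 7, 8} are pairwise adjacent, and any tree decomposition puts a clique entirely inside one bag — forcing width ≥ 3. Hence tw(G) = 3 exactly.

3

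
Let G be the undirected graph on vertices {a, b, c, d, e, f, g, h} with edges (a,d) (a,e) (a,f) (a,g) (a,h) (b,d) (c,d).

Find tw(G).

A width-1 tree decomposition is:
Bags: B1 = {a, d}  B2 = {c, d}  B3 = {a, g}  B4 = {a, f}  B5 = {b, d}  B6 = {a, h}  B7 = {a, e}
Tree: B1–B2, B1–B3, B3–B4, B1–B5, B3–B6, B6–B7
Every bag has size at most 2, so the width is 2 − 1 = 1 and tw(G) ≤ 1. Since G has at least one edge (e.g. a–d), it is not an edgeless graph, so tw(G) ≥ 1. Hence tw(G) = 1 exactly.

1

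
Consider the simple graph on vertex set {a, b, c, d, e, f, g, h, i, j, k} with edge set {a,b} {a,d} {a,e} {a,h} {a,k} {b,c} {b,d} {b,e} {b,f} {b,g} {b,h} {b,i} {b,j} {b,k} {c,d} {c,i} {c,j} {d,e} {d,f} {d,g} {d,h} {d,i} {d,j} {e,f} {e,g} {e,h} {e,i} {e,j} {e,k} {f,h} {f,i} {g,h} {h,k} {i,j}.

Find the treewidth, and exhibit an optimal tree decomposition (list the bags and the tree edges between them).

Every bag has size at most 5, so the width is 5 − 1 = 4 and tw(G) ≤ 4. Conversely, {b, d, e, i, j} is a clique of size 5, and the vertices of any clique must share a bag in every tree decomposition; so some bag has ≥ 5 vertices and tw(G) ≥ 4. The upper and lower bounds meet at 4, so that is the treewidth.

Treewidth 4.
One optimal decomposition is:
Bags: B1 = {b, d, e, f, i}  B2 = {b, d, e, i, j}  B3 = {b, d, e, f, h}  B4 = {b, c, d, i, j}  B5 = {a, b, d, e, h}  B6 = {b, d, e, g, h}  B7 = {a, b, e, h, k}
Tree: B1–B2, B1–B3, B2–B4, B3–B5, B3–B6, B5–B7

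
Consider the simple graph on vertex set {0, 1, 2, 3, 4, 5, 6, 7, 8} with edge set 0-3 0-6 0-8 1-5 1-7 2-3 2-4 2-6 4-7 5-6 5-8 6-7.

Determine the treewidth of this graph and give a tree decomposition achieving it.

The largest bag has 4 vertices, giving width 3; this decomposition certifies tw(G) ≤ 3. For the lower bound: the 4 vertex sets {1,4,7}, {5}, {6}, {0,2,3,8} are disjoint, each induces a connected subgraph, and every pair is joined by at least one edge of G. Contracting each set to a single vertex therefore yields K_{4} as a minor, and since treewidth is minor-monotone, tw(G) ≥ tw(K_{4}) = 3. Hence tw(G) = 3 exactly.

Treewidth 3.
One such decomposition:
Bags: B1 = {1, 4, 5, 7}  B2 = {4, 5, 6, 7}  B3 = {2, 4, 5, 6}  B4 = {2, 5, 6, 8}  B5 = {0, 2, 6, 8}  B6 = {0, 2, 3, 8}
Tree: B1–B2, B2–B3, B3–B4, B4–B5, B5–B6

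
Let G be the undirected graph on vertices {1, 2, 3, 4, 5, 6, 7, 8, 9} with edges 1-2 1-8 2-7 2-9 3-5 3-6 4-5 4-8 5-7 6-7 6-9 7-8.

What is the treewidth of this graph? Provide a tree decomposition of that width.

Each bag holds 4 vertices, so the decomposition has width 3, which upper-bounds the treewidth. For the lower bound: the 4 vertex sets {3,4,5}, {6}, {7}, {1,2,8,9} are disjoint, each induces a connected subgraph, and every pair is joined by at least one edge of G. Contracting each set to a single vertex therefore yields K_{4} as a minor, and since treewidth is minor-monotone, tw(G) ≥ tw(K_{4}) = 3. Therefore the treewidth is 3.

Treewidth 3.
One such decomposition:
Bags: B1 = {3, 4, 5, 6}  B2 = {4, 5, 6, 7}  B3 = {4, 6, 7, 8}  B4 = {6, 7, 8, 9}  B5 = {2, 7, 8, 9}  B6 = {1, 2, 8, 9}
Tree: B1–B2, B2–B3, B3–B4, B4–B5, B5–B6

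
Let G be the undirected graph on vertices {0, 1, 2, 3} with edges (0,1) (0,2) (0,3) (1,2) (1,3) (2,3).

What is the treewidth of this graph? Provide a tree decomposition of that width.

A single bag containing all 4 vertices is trivially a valid decomposition of width 3. On the other hand G contains the 4-clique {0, 1, 2, 3}. A clique must lie in a single bag of any decomposition, so no decomposition can have width below 3. Therefore the treewidth is 3.

Treewidth 3.
One optimal decomposition is:
Bags: B1 = {0, 1, 2, 3}
Tree: (single bag)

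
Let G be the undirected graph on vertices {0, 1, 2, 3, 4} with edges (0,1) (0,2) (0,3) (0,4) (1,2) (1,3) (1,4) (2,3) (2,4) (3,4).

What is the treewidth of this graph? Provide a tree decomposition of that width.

A single bag containing all 5 vertices is trivially a valid decomposition of width 4. For the lower bound, the 5 vertices {0, 1, 2, 3, 4} are pairwise adjacent, and any tree decomposition puts a clique entirely inside one bag — forcing width ≥ 4. Therefore the treewidth is 4.

Treewidth 4.
Bags: B1 = {0, 1, 2, 3, 4}
Tree: (single bag)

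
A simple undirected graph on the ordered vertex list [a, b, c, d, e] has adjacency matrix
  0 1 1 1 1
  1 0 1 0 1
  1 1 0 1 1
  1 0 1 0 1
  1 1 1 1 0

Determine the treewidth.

A width-3 tree decomposition is:
Bags: B1 = {a, b, c, e}  B2 = {a, c, d, e}
Tree: B1–B2
Each bag holds 4 vertices, so the decomposition has width 3, which upper-bounds the treewidth. Conversely, {a, c, d, e} is a clique of size 4, and the vertices of any clique must share a bag in every tree decomposition; so some bag has ≥ 4 vertices and tw(G) ≥ 3. Hence tw(G) = 3 exactly.

3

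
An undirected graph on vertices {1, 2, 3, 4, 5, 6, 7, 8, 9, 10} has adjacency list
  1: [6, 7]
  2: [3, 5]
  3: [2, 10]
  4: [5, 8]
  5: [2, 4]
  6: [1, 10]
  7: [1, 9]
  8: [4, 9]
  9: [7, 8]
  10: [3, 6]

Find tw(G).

2

A width-2 tree decomposition is:
Bags: B1 = {1, 7, 9}  B2 = {1, 8, 9}  B3 = {1, 4, 8}  B4 = {1, 4, 5}  B5 = {1, 2, 5}  B6 = {1, 2, 3}  B7 = {1, 3, 10}  B8 = {1, 6, 10}
Tree: B1–B2, B2–B3, B3–B4, B4–B5, B5–B6, B6–B7, B7–B8
Every bag has size at most 3, so the width is 3 − 1 = 2 and tw(G) ≤ 2. For the lower bound, G contains the cycle 1–7–9–8–4–5–2–3–10–6–1, so G is not a forest; only forests have treewidth ≤ 1, hence tw(G) ≥ 2. The upper and lower bounds meet at 2, so that is the treewidth.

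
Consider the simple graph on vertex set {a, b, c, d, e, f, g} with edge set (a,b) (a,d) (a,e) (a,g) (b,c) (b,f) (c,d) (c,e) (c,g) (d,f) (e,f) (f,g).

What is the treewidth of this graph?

A width-3 tree decomposition is:
Bags: B1 = {a, b, c, f}  B2 = {a, c, e, f}  B3 = {a, c, f, g}  B4 = {a, c, d, f}
Tree: B1–B2, B2–B3, B3–B4
Every bag has size at most 4, so the width is 4 − 1 = 3 and tw(G) ≤ 3. For the lower bound: the 4 vertex sets {a,b}, {e,f}, {c}, {g} are disjoint, each induces a connected subgraph, and every pair is joined by at least one edge of G. Contracting each set to a single vertex therefore yields K_{4} as a minor, and since treewidth is minor-monotone, tw(G) ≥ tw(K_{4}) = 3. Combining the bounds, tw(G) = 3.

3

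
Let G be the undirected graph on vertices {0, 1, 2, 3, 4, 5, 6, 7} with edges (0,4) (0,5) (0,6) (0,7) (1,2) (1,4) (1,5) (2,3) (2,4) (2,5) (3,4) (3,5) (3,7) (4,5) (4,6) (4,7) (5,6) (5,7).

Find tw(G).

A width-3 tree decomposition is:
Bags: B1 = {3, 4, 5, 7}  B2 = {2, 3, 4, 5}  B3 = {0, 4, 5, 7}  B4 = {1, 2, 4, 5}  B5 = {0, 4, 5, 6}
Tree: B1–B2, B1–B3, B2–B4, B3–B5
The largest bag has 4 vertices, giving width 3; this decomposition certifies tw(G) ≤ 3. On the other hand G contains the 4-clique {0, 4, 5, 6}. A clique must lie in a single bag of any decomposition, so no decomposition can have width below 3. Combining the bounds, tw(G) = 3.

3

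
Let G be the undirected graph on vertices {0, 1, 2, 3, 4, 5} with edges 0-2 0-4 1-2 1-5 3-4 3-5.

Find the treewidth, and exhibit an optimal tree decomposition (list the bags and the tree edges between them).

Treewidth 2.
One such decomposition:
Bags: B1 = {0, 3, 4}  B2 = {0, 2, 3}  B3 = {1, 2, 3}  B4 = {1, 3, 5}
Tree: B1–B2, B2–B3, B3–B4

The largest bag has 3 vertices, giving width 2; this decomposition certifies tw(G) ≤ 2. Since 3–4–0–2–1–5–3 is a cycle in G, G is not acyclic. Forests are exactly the graphs of treewidth ≤ 1, so tw(G) ≥ 2. Combining the bounds, tw(G) = 2.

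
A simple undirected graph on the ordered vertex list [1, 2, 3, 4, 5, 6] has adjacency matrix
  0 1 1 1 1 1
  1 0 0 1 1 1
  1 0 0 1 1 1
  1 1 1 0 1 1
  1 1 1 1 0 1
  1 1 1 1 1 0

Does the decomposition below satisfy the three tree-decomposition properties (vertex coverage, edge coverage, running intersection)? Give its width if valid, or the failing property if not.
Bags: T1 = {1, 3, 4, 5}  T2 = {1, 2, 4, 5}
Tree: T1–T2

No — vertex 6 appears in no bag.

A tree decomposition must satisfy three properties: every vertex lies in some bag; for every edge, both endpoints lie together in some bag; and for every vertex, the bags containing it form a connected subtree. Here vertex 6 appears in no bag, so the decomposition is invalid.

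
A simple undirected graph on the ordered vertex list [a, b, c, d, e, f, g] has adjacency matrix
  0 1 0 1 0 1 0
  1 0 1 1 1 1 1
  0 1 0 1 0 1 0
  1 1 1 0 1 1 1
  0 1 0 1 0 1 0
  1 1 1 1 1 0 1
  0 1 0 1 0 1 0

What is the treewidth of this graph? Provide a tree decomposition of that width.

Treewidth 3.
One optimal decomposition is:
Bags: B1 = {a, b, d, f}  B2 = {b, d, f, g}  B3 = {b, c, d, f}  B4 = {b, d, e, f}
Tree: B1–B2, B2–B3, B2–B4

Every bag has size at most 4, so the width is 4 − 1 = 3 and tw(G) ≤ 3. For the lower bound, the 4 vertices {b, d, f, g} are pairwise adjacent, and any tree decomposition puts a clique entirely inside one bag — forcing width ≥ 3. Combining the bounds, tw(G) = 3.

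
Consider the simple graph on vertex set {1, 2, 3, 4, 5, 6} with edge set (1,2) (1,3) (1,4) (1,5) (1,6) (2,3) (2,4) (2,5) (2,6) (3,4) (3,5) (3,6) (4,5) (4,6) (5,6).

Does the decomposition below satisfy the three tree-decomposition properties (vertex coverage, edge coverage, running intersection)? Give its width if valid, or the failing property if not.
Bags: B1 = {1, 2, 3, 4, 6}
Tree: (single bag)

A tree decomposition must satisfy three properties: every vertex lies in some bag; for every edge, both endpoints lie together in some bag; and for every vertex, the bags containing it form a connected subtree. Here vertex 5 appears in no bag, so the decomposition is invalid.

No — vertex 5 appears in no bag.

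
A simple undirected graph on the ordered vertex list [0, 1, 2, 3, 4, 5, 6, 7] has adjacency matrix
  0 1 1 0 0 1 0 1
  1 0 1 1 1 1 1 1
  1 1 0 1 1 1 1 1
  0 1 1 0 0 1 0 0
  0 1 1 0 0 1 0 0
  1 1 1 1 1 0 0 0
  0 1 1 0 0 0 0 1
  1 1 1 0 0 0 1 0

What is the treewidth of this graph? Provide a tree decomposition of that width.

Treewidth 3.
Bags: B1 = {0, 1, 2, 5}  B2 = {0, 1, 2, 7}  B3 = {1, 2, 4, 5}  B4 = {1, 2, 3, 5}  B5 = {1, 2, 6, 7}
Tree: B1–B2, B1–B3, B1–B4, B2–B5

Every bag has size at most 4, so the width is 4 − 1 = 3 and tw(G) ≤ 3. On the other hand G contains the 4-clique {0, 1, 2, 5}. A clique must lie in a single bag of any decomposition, so no decomposition can have width below 3. The upper and lower bounds meet at 3, so that is the treewidth.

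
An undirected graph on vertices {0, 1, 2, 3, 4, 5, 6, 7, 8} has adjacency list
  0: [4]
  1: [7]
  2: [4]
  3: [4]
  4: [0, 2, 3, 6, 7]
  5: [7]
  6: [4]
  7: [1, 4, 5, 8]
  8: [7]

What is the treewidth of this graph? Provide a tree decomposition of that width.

Treewidth 1.
One optimal decomposition is:
Bags: B1 = {4, 7}  B2 = {7, 8}  B3 = {4, 6}  B4 = {0, 4}  B5 = {5, 7}  B6 = {2, 4}  B7 = {1, 7}  B8 = {3, 4}
Tree: B1–B2, B1–B3, B1–B4, B2–B5, B4–B6, B5–B7, B6–B8

The largest bag has 2 vertices, giving width 1; this decomposition certifies tw(G) ≤ 1. Any graph with an edge has treewidth ≥ 1, and G has the edge 4–7. Combining the bounds, tw(G) = 1.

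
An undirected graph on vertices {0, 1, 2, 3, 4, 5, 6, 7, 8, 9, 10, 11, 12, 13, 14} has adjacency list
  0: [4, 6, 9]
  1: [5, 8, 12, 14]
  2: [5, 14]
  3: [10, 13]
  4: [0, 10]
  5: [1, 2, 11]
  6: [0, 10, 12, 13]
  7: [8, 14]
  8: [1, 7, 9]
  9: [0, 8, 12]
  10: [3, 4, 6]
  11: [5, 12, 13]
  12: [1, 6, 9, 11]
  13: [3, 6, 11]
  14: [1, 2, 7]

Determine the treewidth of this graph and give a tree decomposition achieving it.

Every bag has size at most 4, so the width is 4 − 1 = 3 and tw(G) ≤ 3. For the lower bound: the 4 vertex sets {3,4,10}, {13}, {6}, {0,9,11,12} are disjoint, each induces a connected subgraph, and every pair is joined by at least one edge of G. Contracting each set to a single vertex therefore yields K_{4} as a minor, and since treewidth is minor-monotone, tw(G) ≥ tw(K_{4}) = 3. Hence tw(G) = 3 exactly.

Treewidth 3.
Bags: B1 = {3, 4, 10, 13}  B2 = {4, 6, 10, 13}  B3 = {0, 4, 6, 13}  B4 = {0, 6, 11, 13}  B5 = {0, 6, 11, 12}  B6 = {0, 9, 11, 12}  B7 = {5, 9, 11, 12}  B8 = {1, 5, 9, 12}  B9 = {1, 5, 8, 9}  B10 = {1, 2, 5, 8}  B11 = {1, 2, 8, 14}  B12 = {2, 7, 8, 14}
Tree: B1–B2, B2–B3, B3–B4, B4–B5, B5–B6, B6–B7, B7–B8, B8–B9, B9–B10, B10–B11, B11–B12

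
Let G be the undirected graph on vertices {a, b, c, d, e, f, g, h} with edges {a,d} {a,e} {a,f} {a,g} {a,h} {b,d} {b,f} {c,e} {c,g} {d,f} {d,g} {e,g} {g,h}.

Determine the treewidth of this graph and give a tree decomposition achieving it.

Treewidth 2.
One such decomposition:
Bags: B1 = {a, g, h}  B2 = {a, d, g}  B3 = {a, d, f}  B4 = {a, e, g}  B5 = {b, d, f}  B6 = {c, e, g}
Tree: B1–B2, B2–B3, B1–B4, B3–B5, B4–B6

Each bag holds 3 vertices, so the decomposition has width 2, which upper-bounds the treewidth. Conversely, {c, e, g} is a clique of size 3, and the vertices of any clique must share a bag in every tree decomposition; so some bag has ≥ 3 vertices and tw(G) ≥ 2. The upper and lower bounds meet at 2, so that is the treewidth.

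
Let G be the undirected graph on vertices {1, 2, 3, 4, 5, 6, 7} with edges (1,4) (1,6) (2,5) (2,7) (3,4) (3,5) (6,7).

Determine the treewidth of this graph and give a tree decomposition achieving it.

Treewidth 2.
One such decomposition:
Bags: B1 = {2, 3, 5}  B2 = {2, 3, 4}  B3 = {1, 2, 4}  B4 = {1, 2, 6}  B5 = {2, 6, 7}
Tree: B1–B2, B2–B3, B3–B4, B4–B5

The largest bag has 3 vertices, giving width 2; this decomposition certifies tw(G) ≤ 2. The edges 2–5–3–4–1–6–7–2 form a cycle, so G is not a tree and its treewidth is at least 2. Therefore the treewidth is 2.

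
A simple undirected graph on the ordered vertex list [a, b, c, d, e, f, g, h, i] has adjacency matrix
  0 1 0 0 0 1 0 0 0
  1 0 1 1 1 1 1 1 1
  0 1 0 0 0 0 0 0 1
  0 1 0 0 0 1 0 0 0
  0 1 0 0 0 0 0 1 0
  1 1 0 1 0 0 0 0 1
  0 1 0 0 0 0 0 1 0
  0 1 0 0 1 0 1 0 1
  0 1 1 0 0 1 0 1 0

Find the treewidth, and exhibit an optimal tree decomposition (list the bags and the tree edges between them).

Every bag has size at most 3, so the width is 3 − 1 = 2 and tw(G) ≤ 2. For the lower bound, the 3 vertices {b, d, f} are pairwise adjacent, and any tree decomposition puts a clique entirely inside one bag — forcing width ≥ 2. Combining the bounds, tw(G) = 2.

Treewidth 2.
Bags: B1 = {b, h, i}  B2 = {b, f, i}  B3 = {a, b, f}  B4 = {b, d, f}  B5 = {b, g, h}  B6 = {b, c, i}  B7 = {b, e, h}
Tree: B1–B2, B2–B3, B3–B4, B1–B5, B2–B6, B1–B7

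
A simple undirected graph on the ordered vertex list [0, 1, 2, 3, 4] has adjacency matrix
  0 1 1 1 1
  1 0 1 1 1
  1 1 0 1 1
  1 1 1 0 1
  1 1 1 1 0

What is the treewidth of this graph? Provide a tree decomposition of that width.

With just one bag of size 5, the width is 5 − 1 = 4, so tw(G) ≤ 4. Conversely, {0, 1, 2, 3, 4} is a clique of size 5, and the vertices of any clique must share a bag in every tree decomposition; so some bag has ≥ 5 vertices and tw(G) ≥ 4. Hence tw(G) = 4 exactly.

Treewidth 4.
One optimal decomposition is:
Bags: B1 = {0, 1, 2, 3, 4}
Tree: (single bag)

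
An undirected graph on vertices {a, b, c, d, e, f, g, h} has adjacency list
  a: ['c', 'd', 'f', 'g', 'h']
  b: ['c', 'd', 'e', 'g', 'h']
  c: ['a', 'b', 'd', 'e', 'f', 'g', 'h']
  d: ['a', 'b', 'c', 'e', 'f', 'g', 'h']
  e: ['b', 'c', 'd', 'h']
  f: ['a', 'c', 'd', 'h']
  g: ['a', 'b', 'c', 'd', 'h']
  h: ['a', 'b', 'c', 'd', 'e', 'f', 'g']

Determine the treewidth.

A width-4 tree decomposition is:
Bags: B1 = {a, c, d, f, h}  B2 = {a, c, d, g, h}  B3 = {b, c, d, g, h}  B4 = {b, c, d, e, h}
Tree: B1–B2, B2–B3, B3–B4
The largest bag has 5 vertices, giving width 4; this decomposition certifies tw(G) ≤ 4. On the other hand G contains the 5-clique {a, c, d, g, h}. A clique must lie in a single bag of any decomposition, so no decomposition can have width below 4. Combining the bounds, tw(G) = 4.

4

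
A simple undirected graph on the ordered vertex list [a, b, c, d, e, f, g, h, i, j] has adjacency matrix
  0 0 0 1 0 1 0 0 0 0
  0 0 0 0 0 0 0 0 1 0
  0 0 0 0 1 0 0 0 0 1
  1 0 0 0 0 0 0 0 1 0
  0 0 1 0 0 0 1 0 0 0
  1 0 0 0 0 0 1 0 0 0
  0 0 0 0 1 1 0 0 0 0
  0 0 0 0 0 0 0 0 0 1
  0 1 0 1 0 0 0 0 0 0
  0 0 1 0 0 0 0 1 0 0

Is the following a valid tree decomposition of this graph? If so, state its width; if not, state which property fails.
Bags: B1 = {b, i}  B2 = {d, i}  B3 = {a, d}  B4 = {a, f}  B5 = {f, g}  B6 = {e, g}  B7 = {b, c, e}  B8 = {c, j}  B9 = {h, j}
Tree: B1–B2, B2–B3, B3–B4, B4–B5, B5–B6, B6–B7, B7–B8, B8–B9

No — bags containing vertex b are not connected in the tree.

A tree decomposition must satisfy three properties: every vertex lies in some bag; for every edge, both endpoints lie together in some bag; and for every vertex, the bags containing it form a connected subtree. Here bags containing vertex b are not connected in the tree, so the decomposition is invalid.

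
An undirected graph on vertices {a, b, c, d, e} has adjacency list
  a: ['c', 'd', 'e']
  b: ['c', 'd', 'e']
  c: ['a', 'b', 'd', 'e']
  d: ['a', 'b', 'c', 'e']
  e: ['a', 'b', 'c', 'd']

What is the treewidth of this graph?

A width-3 tree decomposition is:
Bags: B1 = {a, c, d, e}  B2 = {b, c, d, e}
Tree: B1–B2
Each bag holds 4 vertices, so the decomposition has width 3, which upper-bounds the treewidth. On the other hand G contains the 4-clique {a, c, d, e}. A clique must lie in a single bag of any decomposition, so no decomposition can have width below 3. Therefore the treewidth is 3.

3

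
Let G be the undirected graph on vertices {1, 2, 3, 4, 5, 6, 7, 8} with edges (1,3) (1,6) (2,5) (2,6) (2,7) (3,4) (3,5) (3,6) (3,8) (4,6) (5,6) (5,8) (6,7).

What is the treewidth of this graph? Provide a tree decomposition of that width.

The largest bag has 3 vertices, giving width 2; this decomposition certifies tw(G) ≤ 2. Conversely, {3, 5, 8} is a clique of size 3, and the vertices of any clique must share a bag in every tree decomposition; so some bag has ≥ 3 vertices and tw(G) ≥ 2. Therefore the treewidth is 2.

Treewidth 2.
One optimal decomposition is:
Bags: B1 = {1, 3, 6}  B2 = {3, 5, 6}  B3 = {2, 5, 6}  B4 = {2, 6, 7}  B5 = {3, 4, 6}  B6 = {3, 5, 8}
Tree: B1–B2, B2–B3, B3–B4, B1–B5, B2–B6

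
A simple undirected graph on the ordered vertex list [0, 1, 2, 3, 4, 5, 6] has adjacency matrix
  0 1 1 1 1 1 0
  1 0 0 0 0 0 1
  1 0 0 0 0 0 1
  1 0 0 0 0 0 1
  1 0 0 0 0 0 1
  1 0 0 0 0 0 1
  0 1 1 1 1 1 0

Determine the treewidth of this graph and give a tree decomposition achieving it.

The largest bag has 3 vertices, giving width 2; this decomposition certifies tw(G) ≤ 2. Since 0–1–6–5–0 is a cycle in G, G is not acyclic. Forests are exactly the graphs of treewidth ≤ 1, so tw(G) ≥ 2. The upper and lower bounds meet at 2, so that is the treewidth.

Treewidth 2.
Bags: B1 = {0, 1, 6}  B2 = {0, 5, 6}  B3 = {0, 4, 6}  B4 = {0, 3, 6}  B5 = {0, 2, 6}
Tree: B1–B2, B2–B3, B3–B4, B4–B5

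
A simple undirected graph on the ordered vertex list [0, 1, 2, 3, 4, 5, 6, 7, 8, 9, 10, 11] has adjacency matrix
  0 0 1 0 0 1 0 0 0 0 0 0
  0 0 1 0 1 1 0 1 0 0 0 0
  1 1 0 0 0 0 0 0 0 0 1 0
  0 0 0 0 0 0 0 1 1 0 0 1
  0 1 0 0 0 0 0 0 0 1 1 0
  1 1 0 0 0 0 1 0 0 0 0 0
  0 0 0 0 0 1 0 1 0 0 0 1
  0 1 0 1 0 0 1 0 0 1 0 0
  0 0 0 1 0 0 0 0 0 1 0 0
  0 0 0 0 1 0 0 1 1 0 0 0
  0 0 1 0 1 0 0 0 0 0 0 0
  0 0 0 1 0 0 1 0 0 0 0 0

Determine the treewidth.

A width-3 tree decomposition is:
Bags: B1 = {3, 8, 9, 11}  B2 = {3, 7, 9, 11}  B3 = {6, 7, 9, 11}  B4 = {4, 6, 7, 9}  B5 = {1, 4, 6, 7}  B6 = {1, 4, 5, 6}  B7 = {1, 4, 5, 10}  B8 = {1, 2, 5, 10}  B9 = {0, 2, 5, 10}
Tree: B1–B2, B2–B3, B3–B4, B4–B5, B5–B6, B6–B7, B7–B8, B8–B9
The largest bag has 4 vertices, giving width 3; this decomposition certifies tw(G) ≤ 3. For the lower bound: the 4 vertex sets {3,8,11}, {9}, {7}, {1,4,5,6} are disjoint, each induces a connected subgraph, and every pair is joined by at least one edge of G. Contracting each set to a single vertex therefore yields K_{4} as a minor, and since treewidth is minor-monotone, tw(G) ≥ tw(K_{4}) = 3. Combining the bounds, tw(G) = 3.

3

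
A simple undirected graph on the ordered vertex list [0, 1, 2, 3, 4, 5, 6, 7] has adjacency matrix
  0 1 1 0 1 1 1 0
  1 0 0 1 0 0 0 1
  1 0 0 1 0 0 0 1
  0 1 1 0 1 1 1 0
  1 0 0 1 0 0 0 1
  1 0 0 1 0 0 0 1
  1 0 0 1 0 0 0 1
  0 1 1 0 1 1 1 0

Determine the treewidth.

A width-3 tree decomposition is:
Bags: B1 = {0, 3, 6, 7}  B2 = {0, 2, 3, 7}  B3 = {0, 1, 3, 7}  B4 = {0, 3, 5, 7}  B5 = {0, 3, 4, 7}
Tree: B1–B2, B2–B3, B3–B4, B4–B5
Every bag has size at most 4, so the width is 4 − 1 = 3 and tw(G) ≤ 3. For the lower bound: the 4 vertex sets {6,7}, {2,3}, {0}, {1} are disjoint, each induces a connected subgraph, and every pair is joined by at least one edge of G. Contracting each set to a single vertex therefore yields K_{4} as a minor, and since treewidth is minor-monotone, tw(G) ≥ tw(K_{4}) = 3. Hence tw(G) = 3 exactly.

3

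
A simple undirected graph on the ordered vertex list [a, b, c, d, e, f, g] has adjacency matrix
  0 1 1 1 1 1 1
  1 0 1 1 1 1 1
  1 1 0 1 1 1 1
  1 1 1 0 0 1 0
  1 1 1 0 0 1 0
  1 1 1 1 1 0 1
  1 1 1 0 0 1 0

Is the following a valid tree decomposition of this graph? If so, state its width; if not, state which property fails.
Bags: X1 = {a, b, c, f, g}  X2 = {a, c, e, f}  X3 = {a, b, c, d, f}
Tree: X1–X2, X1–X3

A tree decomposition must satisfy three properties: every vertex lies in some bag; for every edge, both endpoints lie together in some bag; and for every vertex, the bags containing it form a connected subtree. Here edge (b,e) lies in no bag, so the decomposition is invalid.

No — edge (b,e) lies in no bag.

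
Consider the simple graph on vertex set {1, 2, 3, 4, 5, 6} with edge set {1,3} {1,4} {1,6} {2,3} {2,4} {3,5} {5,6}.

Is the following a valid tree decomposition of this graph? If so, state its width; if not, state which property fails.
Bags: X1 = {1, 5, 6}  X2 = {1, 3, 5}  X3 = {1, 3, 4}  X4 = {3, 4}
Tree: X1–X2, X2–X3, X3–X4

A tree decomposition must satisfy three properties: every vertex lies in some bag; for every edge, both endpoints lie together in some bag; and for every vertex, the bags containing it form a connected subtree. Here vertex 2 appears in no bag, so the decomposition is invalid.

No — vertex 2 appears in no bag.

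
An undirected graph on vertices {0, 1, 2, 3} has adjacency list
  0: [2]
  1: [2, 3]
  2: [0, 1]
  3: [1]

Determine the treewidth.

A width-1 tree decomposition is:
Bags: B1 = {0, 2}  B2 = {1, 2}  B3 = {1, 3}
Tree: B1–B2, B2–B3
Each bag holds 2 vertices, so the decomposition has width 1, which upper-bounds the treewidth. Since G has at least one edge (e.g. 0–2), it is not an edgeless graph, so tw(G) ≥ 1. Hence tw(G) = 1 exactly.

1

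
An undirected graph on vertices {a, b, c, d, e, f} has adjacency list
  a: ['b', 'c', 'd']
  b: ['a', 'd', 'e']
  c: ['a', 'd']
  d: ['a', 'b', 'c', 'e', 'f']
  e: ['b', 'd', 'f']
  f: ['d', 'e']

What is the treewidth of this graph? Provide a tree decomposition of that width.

Treewidth 2.
One such decomposition:
Bags: B1 = {a, b, d}  B2 = {b, d, e}  B3 = {d, e, f}  B4 = {a, c, d}
Tree: B1–B2, B2–B3, B1–B4

Each bag holds 3 vertices, so the decomposition has width 2, which upper-bounds the treewidth. Conversely, {a, c, d} is a clique of size 3, and the vertices of any clique must share a bag in every tree decomposition; so some bag has ≥ 3 vertices and tw(G) ≥ 2. Combining the bounds, tw(G) = 2.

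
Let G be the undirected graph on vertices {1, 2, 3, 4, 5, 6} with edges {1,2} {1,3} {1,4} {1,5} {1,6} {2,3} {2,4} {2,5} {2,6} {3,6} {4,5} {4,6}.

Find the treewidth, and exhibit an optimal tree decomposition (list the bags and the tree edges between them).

Every bag has size at most 4, so the width is 4 − 1 = 3 and tw(G) ≤ 3. On the other hand G contains the 4-clique {1, 2, 3, 6}. A clique must lie in a single bag of any decomposition, so no decomposition can have width below 3. Therefore the treewidth is 3.

Treewidth 3.
One such decomposition:
Bags: B1 = {1, 2, 3, 6}  B2 = {1, 2, 4, 6}  B3 = {1, 2, 4, 5}
Tree: B1–B2, B2–B3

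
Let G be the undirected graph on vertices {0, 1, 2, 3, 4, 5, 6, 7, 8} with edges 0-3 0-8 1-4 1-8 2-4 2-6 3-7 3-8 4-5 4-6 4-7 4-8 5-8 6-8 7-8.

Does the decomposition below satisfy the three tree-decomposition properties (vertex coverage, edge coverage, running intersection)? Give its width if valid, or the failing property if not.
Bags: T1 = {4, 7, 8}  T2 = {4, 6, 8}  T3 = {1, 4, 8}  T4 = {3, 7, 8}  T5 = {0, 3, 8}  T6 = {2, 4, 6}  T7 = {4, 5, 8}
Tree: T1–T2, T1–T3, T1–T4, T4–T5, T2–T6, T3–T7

Yes; width 2.

Every vertex of G appears in some bag (union = {0, 1, 2, 3, 4, 5, 6, 7, 8}); every edge is covered by a bag; and for each vertex v the set of bags containing v is connected in the bag tree. The decomposition is therefore valid. The largest bag has 3 vertices, so the width is 2.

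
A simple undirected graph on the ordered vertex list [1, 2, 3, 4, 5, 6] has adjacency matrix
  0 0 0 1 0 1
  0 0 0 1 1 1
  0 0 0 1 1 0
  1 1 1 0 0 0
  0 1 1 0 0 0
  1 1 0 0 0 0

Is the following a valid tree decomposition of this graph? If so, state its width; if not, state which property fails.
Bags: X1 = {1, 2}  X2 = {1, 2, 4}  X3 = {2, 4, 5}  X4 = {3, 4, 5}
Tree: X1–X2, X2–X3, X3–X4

No — vertex 6 appears in no bag.

A tree decomposition must satisfy three properties: every vertex lies in some bag; for every edge, both endpoints lie together in some bag; and for every vertex, the bags containing it form a connected subtree. Here vertex 6 appears in no bag, so the decomposition is invalid.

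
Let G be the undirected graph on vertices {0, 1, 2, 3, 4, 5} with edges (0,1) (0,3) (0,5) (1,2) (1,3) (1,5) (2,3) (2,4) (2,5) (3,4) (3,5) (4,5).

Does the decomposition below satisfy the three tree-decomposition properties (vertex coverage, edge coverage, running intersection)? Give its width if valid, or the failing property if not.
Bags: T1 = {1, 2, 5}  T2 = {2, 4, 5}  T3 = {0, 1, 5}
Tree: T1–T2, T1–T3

A tree decomposition must satisfy three properties: every vertex lies in some bag; for every edge, both endpoints lie together in some bag; and for every vertex, the bags containing it form a connected subtree. Here vertex 3 appears in no bag, so the decomposition is invalid.

No — vertex 3 appears in no bag.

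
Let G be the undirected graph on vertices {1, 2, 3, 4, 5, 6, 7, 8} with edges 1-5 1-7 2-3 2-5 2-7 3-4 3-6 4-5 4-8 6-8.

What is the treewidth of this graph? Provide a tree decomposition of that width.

Treewidth 2.
One such decomposition:
Bags: B1 = {3, 6, 8}  B2 = {3, 4, 8}  B3 = {2, 3, 4}  B4 = {2, 4, 5}  B5 = {2, 5, 7}  B6 = {1, 5, 7}
Tree: B1–B2, B2–B3, B3–B4, B4–B5, B5–B6

Every bag has size at most 3, so the width is 3 − 1 = 2 and tw(G) ≤ 2. The edges 6–8–4–3–6 form a cycle, so G is not a tree and its treewidth is at least 2. Therefore the treewidth is 2.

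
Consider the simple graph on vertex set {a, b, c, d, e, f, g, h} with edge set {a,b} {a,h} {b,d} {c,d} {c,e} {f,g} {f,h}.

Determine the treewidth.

1

A width-1 tree decomposition is:
Bags: B1 = {f, g}  B2 = {f, h}  B3 = {a, h}  B4 = {a, b}  B5 = {b, d}  B6 = {c, d}  B7 = {c, e}
Tree: B1–B2, B2–B3, B3–B4, B4–B5, B5–B6, B6–B7
The largest bag has 2 vertices, giving width 1; this decomposition certifies tw(G) ≤ 1. G has an edge, so its treewidth is at least 1. Combining the bounds, tw(G) = 1.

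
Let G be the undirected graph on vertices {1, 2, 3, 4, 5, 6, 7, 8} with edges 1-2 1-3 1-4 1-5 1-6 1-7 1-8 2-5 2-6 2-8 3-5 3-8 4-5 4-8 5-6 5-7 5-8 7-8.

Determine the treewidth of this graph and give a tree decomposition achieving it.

Each bag holds 4 vertices, so the decomposition has width 3, which upper-bounds the treewidth. Conversely, {1, 2, 5, 8} is a clique of size 4, and the vertices of any clique must share a bag in every tree decomposition; so some bag has ≥ 4 vertices and tw(G) ≥ 3. Hence tw(G) = 3 exactly.

Treewidth 3.
One such decomposition:
Bags: B1 = {1, 4, 5, 8}  B2 = {1, 2, 5, 8}  B3 = {1, 5, 7, 8}  B4 = {1, 2, 5, 6}  B5 = {1, 3, 5, 8}
Tree: B1–B2, B1–B3, B2–B4, B3–B5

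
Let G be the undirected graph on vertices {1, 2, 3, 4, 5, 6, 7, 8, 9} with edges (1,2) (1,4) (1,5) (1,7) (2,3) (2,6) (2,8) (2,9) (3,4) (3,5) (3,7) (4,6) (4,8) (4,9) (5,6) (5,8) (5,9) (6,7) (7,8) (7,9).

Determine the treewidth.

4

A width-4 tree decomposition is:
Bags: B1 = {2, 4, 5, 7, 8}  B2 = {2, 4, 5, 7, 9}  B3 = {2, 4, 5, 6, 7}  B4 = {1, 2, 4, 5, 7}  B5 = {2, 3, 4, 5, 7}
Tree: B1–B2, B2–B3, B3–B4, B4–B5
Each bag holds 5 vertices, so the decomposition has width 4, which upper-bounds the treewidth. For the lower bound: the 5 vertex sets {5,8}, {4,9}, {6,7}, {2}, {1} are disjoint, each induces a connected subgraph, and every pair is joined by at least one edge of G. Contracting each set to a single vertex therefore yields K_{5} as a minor, and since treewidth is minor-monotone, tw(G) ≥ tw(K_{5}) = 4. Therefore the treewidth is 4.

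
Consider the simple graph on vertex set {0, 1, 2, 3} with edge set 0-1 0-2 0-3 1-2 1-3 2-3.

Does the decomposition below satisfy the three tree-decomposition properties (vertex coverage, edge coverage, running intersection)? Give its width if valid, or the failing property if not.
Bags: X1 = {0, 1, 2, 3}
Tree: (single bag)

Yes; width 3.

Checking the three conditions: (i) the bags cover all of {0, 1, 2, 3}; (ii) for each edge, some bag contains both endpoints; (iii) the bags containing any fixed vertex form a subtree. All hold, so the decomposition is valid with width 4 − 1 = 3.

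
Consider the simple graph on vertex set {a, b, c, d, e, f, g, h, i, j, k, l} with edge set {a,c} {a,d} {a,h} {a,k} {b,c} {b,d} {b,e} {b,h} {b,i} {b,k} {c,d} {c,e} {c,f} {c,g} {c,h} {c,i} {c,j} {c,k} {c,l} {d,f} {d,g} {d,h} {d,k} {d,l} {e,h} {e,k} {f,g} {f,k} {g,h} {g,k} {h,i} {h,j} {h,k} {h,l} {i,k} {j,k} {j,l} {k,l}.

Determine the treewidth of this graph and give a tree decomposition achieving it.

Treewidth 4.
One such decomposition:
Bags: B1 = {b, c, h, i, k}  B2 = {b, c, d, h, k}  B3 = {a, c, d, h, k}  B4 = {c, d, g, h, k}  B5 = {b, c, e, h, k}  B6 = {c, d, h, k, l}  B7 = {c, d, f, g, k}  B8 = {c, h, j, k, l}
Tree: B1–B2, B2–B3, B2–B4, B2–B5, B3–B6, B4–B7, B6–B8

Every bag has size at most 5, so the width is 5 − 1 = 4 and tw(G) ≤ 4. For the lower bound, the 5 vertices {c, d, g, h, k} are pairwise adjacent, and any tree decomposition puts a clique entirely inside one bag — forcing width ≥ 4. The upper and lower bounds meet at 4, so that is the treewidth.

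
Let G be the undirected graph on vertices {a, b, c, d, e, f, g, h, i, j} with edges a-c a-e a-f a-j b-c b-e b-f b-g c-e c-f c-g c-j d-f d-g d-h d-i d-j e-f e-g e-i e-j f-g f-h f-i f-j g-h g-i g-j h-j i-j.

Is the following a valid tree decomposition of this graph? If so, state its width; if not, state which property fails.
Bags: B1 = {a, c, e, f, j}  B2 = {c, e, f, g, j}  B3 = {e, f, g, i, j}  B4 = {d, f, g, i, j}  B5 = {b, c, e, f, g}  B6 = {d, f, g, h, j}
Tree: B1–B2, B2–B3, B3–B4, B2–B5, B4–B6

Every vertex of G appears in some bag (union = {a, b, c, d, e, f, g, h, i, j}); every edge is covered by a bag; and for each vertex v the set of bags containing v is connected in the bag tree. The decomposition is therefore valid. The largest bag has 5 vertices, so the width is 4.

Yes; width 4.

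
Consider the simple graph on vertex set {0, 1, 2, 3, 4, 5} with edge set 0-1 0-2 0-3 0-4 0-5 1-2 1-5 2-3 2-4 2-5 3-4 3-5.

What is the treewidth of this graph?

3

A width-3 tree decomposition is:
Bags: B1 = {0, 1, 2, 5}  B2 = {0, 2, 3, 5}  B3 = {0, 2, 3, 4}
Tree: B1–B2, B2–B3
Each bag holds 4 vertices, so the decomposition has width 3, which upper-bounds the treewidth. Conversely, {0, 1, 2, 5} is a clique of size 4, and the vertices of any clique must share a bag in every tree decomposition; so some bag has ≥ 4 vertices and tw(G) ≥ 3. The upper and lower bounds meet at 3, so that is the treewidth.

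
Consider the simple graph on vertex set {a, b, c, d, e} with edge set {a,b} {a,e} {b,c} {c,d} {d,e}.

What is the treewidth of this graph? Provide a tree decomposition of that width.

Treewidth 2.
One such decomposition:
Bags: B1 = {a, b, e}  B2 = {b, c, e}  B3 = {c, d, e}
Tree: B1–B2, B2–B3

Every bag has size at most 3, so the width is 3 − 1 = 2 and tw(G) ≤ 2. Since e–a–b–c–d–e is a cycle in G, G is not acyclic. Forests are exactly the graphs of treewidth ≤ 1, so tw(G) ≥ 2. Therefore the treewidth is 2.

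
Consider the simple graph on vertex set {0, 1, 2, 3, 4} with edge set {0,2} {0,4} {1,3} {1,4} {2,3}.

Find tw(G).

A width-2 tree decomposition is:
Bags: B1 = {1, 2, 3}  B2 = {0, 1, 2}  B3 = {0, 1, 4}
Tree: B1–B2, B2–B3
Each bag holds 3 vertices, so the decomposition has width 2, which upper-bounds the treewidth. The edges 1–3–2–0–4–1 form a cycle, so G is not a tree and its treewidth is at least 2. The upper and lower bounds meet at 2, so that is the treewidth.

2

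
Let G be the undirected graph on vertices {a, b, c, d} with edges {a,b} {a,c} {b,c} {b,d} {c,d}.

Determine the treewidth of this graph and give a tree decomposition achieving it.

Treewidth 2.
One optimal decomposition is:
Bags: B1 = {a, b, c}  B2 = {b, c, d}
Tree: B1–B2

The largest bag has 3 vertices, giving width 2; this decomposition certifies tw(G) ≤ 2. Conversely, {b, c, d} is a clique of size 3, and the vertices of any clique must share a bag in every tree decomposition; so some bag has ≥ 3 vertices and tw(G) ≥ 2. Hence tw(G) = 2 exactly.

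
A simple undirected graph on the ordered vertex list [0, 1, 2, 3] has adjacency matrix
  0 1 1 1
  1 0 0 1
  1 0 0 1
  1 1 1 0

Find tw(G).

A width-2 tree decomposition is:
Bags: B1 = {0, 2, 3}  B2 = {0, 1, 3}
Tree: B1–B2
Each bag holds 3 vertices, so the decomposition has width 2, which upper-bounds the treewidth. On the other hand G contains the 3-clique {0, 1, 3}. A clique must lie in a single bag of any decomposition, so no decomposition can have width below 2. Hence tw(G) = 2 exactly.

2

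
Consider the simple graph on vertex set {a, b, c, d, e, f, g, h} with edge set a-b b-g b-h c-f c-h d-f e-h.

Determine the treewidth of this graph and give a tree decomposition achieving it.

Treewidth 1.
One optimal decomposition is:
Bags: B1 = {b, h}  B2 = {c, h}  B3 = {b, g}  B4 = {a, b}  B5 = {c, f}  B6 = {d, f}  B7 = {e, h}
Tree: B1–B2, B1–B3, B1–B4, B2–B5, B5–B6, B2–B7

The largest bag has 2 vertices, giving width 1; this decomposition certifies tw(G) ≤ 1. Any graph with an edge has treewidth ≥ 1, and G has the edge h–b. Combining the bounds, tw(G) = 1.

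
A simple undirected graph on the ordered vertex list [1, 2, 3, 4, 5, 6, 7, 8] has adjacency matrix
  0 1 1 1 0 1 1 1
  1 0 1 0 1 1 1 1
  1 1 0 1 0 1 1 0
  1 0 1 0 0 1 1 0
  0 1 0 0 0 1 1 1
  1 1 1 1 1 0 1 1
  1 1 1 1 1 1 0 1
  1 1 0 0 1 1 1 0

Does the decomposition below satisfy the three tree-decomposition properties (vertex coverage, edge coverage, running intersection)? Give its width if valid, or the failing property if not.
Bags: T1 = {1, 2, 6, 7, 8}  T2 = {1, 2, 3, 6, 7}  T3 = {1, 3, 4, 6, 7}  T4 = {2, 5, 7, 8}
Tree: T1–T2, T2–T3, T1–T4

No — edge (6,5) lies in no bag.

A tree decomposition must satisfy three properties: every vertex lies in some bag; for every edge, both endpoints lie together in some bag; and for every vertex, the bags containing it form a connected subtree. Here edge (6,5) lies in no bag, so the decomposition is invalid.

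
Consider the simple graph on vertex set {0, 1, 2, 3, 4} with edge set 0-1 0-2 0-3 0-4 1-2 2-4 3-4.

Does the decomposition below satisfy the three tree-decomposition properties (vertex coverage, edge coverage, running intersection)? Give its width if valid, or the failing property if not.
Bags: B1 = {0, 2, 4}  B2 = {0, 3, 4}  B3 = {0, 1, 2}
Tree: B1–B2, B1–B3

Every vertex of G appears in some bag (union = {0, 1, 2, 3, 4}); every edge is covered by a bag; and for each vertex v the set of bags containing v is connected in the bag tree. The decomposition is therefore valid. The largest bag has 3 vertices, so the width is 2.

Yes; width 2.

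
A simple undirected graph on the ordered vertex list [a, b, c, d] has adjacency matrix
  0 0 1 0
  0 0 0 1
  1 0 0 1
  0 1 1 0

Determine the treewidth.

1

A width-1 tree decomposition is:
Bags: B1 = {b, d}  B2 = {c, d}  B3 = {a, c}
Tree: B1–B2, B2–B3
Each bag holds 2 vertices, so the decomposition has width 1, which upper-bounds the treewidth. G has an edge, so its treewidth is at least 1. Hence tw(G) = 1 exactly.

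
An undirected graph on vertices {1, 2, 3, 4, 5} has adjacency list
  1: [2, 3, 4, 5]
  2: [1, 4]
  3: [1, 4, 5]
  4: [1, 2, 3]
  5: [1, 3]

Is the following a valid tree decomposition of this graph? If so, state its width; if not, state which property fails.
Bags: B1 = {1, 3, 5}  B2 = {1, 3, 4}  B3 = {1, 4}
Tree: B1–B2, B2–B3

No — vertex 2 appears in no bag.

A tree decomposition must satisfy three properties: every vertex lies in some bag; for every edge, both endpoints lie together in some bag; and for every vertex, the bags containing it form a connected subtree. Here vertex 2 appears in no bag, so the decomposition is invalid.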